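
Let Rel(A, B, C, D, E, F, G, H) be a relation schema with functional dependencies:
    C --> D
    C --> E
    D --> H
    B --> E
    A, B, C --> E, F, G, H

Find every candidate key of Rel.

{A, B, C} never appear on the right of any FD, so every key must include all of them.
{A, B, C} is a candidate key since {A, B, C}⁺ = {A, B, C, D, E, F, G, H} covers every attribute.
No smaller or unrelated set reaches every attribute, so there are no other keys.

{A, B, C}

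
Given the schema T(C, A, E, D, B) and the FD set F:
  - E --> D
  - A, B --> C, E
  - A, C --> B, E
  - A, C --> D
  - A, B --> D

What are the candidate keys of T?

No FD produces {A}, so it must be in every candidate key.
{A, B} is a candidate key since {A, B}⁺ = {A, B, C, D, E} covers every attribute.
{A, C} is a candidate key since {A, C}⁺ = {A, B, C, D, E} covers every attribute.
These are minimal and exhaustive — every other superkey contains one of them.

{A, B}, {A, C}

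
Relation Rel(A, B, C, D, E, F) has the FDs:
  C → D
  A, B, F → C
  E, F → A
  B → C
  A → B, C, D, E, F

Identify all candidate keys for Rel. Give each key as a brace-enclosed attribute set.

{A}, {E, F}

{A}⁺ = {A, B, C, D, E, F} — all of the relation — so {A} is a candidate key.
{E, F}⁺ = {A, B, C, D, E, F} — all of the relation — so {E, F} is a candidate key.
Any other superkey properly contains one of these, so there are no further candidate keys.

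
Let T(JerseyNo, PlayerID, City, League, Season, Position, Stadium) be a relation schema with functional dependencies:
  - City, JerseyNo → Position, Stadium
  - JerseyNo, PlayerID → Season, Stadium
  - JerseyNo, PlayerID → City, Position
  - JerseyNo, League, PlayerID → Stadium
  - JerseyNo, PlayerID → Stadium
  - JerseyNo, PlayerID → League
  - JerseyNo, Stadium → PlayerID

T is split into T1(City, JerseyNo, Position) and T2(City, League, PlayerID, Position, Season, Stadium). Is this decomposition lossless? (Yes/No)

Common attributes: {City, Position}; their closure is {City, Position}.
T1 ⊄ {City, Position} and T2 ⊄ {City, Position}, so the split is lossy.

No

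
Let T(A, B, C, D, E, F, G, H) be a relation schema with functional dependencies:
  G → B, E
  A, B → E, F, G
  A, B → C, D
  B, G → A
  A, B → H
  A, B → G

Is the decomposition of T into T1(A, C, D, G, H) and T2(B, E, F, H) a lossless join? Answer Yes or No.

The shared attributes are {H} and {H}⁺ = {H}.
T1 ⊄ {H} and T2 ⊄ {H}, so the split is lossy.

No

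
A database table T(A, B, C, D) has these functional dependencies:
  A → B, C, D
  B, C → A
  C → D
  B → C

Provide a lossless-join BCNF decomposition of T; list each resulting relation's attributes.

{A, B, C}; {C, D}

Candidate keys of the original relation: {A}, {B}.
In {A, B, C, D}, {C} is not a superkey ({C}⁺ restricted to this set is {C, D}), so split on C → D into {C, D} and {A, B, C}.
{C, D} has no BCNF violation.
{A, B, C} has no BCNF violation.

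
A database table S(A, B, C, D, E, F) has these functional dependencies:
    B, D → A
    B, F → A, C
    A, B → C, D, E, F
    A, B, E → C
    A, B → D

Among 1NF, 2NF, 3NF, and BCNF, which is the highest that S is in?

Candidate keys: {A, B}, {B, D}, {B, F}. Prime attributes: {A, B, D, F}.
The left-hand side of every FD is a superkey, so BCNF is satisfied.

BCNF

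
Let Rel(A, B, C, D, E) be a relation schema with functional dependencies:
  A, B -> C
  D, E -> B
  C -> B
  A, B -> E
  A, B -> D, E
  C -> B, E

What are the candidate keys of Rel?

Attributes never on any right-hand side: {A} — every candidate key must contain it.
{A, B}⁺ = {A, B, C, D, E} — all of the relation — so {A, B} is a candidate key.
{A, C}⁺ = {A, B, C, D, E} — all of the relation — so {A, C} is a candidate key.
{A, D, E}⁺ = {A, B, C, D, E} — all of the relation — so {A, D, E} is a candidate key.
These are minimal and exhaustive — every other superkey contains one of them.

{A, B}, {A, C}, {A, D, E}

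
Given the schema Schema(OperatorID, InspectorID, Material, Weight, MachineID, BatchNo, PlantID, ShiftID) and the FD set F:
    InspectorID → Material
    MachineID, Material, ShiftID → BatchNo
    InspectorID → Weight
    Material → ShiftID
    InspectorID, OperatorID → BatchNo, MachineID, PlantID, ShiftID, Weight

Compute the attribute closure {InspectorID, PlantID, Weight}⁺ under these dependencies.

{InspectorID, Material, PlantID, ShiftID, Weight}

Start with {InspectorID, PlantID, Weight}.
InspectorID → Material applies; add {Material} → now {InspectorID, Material, PlantID, Weight}.
Material → ShiftID applies; add {ShiftID} → now {InspectorID, Material, PlantID, ShiftID, Weight}.
No further FD applies.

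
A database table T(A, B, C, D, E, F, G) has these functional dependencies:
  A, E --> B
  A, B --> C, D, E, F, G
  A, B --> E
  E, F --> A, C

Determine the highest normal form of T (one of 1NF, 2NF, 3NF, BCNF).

Candidate keys: {A, B}, {A, E}, {E, F}. Prime attributes: {A, B, E, F}.
Each dependency's left side is a superkey — BCNF holds.

BCNF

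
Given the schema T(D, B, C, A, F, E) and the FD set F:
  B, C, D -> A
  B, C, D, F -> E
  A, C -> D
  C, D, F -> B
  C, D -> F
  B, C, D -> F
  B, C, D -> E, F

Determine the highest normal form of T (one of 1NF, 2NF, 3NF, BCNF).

Candidate keys: {A, C}, {C, D}. Prime attributes: {A, C, D}.
The left-hand side of every FD is a superkey, so BCNF is satisfied.

BCNF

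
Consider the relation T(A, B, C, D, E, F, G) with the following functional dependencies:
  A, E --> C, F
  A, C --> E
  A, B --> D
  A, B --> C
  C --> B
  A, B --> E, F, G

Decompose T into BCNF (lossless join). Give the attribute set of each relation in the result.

Candidate keys of the original relation: {A, B}, {A, C}, {A, E}.
{A, B, C, D, E, F, G}: {C} determines {B, C} here but is not a superkey — split on C --> B, giving {B, C} and {A, C, D, E, F, G}.
{B, C} is in BCNF.
{A, C, D, E, F, G} is in BCNF.

{A, C, D, E, F, G}; {B, C}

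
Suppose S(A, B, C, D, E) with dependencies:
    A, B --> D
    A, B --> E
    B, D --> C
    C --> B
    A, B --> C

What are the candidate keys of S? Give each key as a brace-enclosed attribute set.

{A, B}, {A, C}

Attributes never on any right-hand side: {A} — every candidate key must contain it.
{A, B}⁺ = {A, B, C, D, E}, which is every attribute, so {A, B} is a candidate key.
{A, C}⁺ = {A, B, C, D, E}, which is every attribute, so {A, C} is a candidate key.
Any other superkey properly contains one of these, so there are no further candidate keys.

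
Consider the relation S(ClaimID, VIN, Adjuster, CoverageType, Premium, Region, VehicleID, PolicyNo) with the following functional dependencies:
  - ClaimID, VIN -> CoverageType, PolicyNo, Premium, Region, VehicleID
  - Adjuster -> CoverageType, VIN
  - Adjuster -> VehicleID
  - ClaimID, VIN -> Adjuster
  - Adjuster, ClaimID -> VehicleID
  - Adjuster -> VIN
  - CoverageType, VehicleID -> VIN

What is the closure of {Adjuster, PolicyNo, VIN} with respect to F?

Start with {Adjuster, PolicyNo, VIN}.
Adjuster -> CoverageType, VIN applies; add {CoverageType} → now {Adjuster, CoverageType, PolicyNo, VIN}.
Adjuster -> VehicleID applies; add {VehicleID} → now {Adjuster, CoverageType, PolicyNo, VIN, VehicleID}.
No further FD applies.

{Adjuster, CoverageType, PolicyNo, VIN, VehicleID}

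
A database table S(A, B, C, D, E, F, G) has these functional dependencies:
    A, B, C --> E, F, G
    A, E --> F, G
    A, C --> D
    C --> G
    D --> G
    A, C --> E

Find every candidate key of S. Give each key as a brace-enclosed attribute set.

Attributes never on any right-hand side: {A, B, C} — every candidate key must contain all of them.
Closure of {A, B, C} is {A, B, C, D, E, F, G}, the whole schema; {A, B, C} is a candidate key.
No other minimal set has full closure, so this is the only candidate key.

{A, B, C}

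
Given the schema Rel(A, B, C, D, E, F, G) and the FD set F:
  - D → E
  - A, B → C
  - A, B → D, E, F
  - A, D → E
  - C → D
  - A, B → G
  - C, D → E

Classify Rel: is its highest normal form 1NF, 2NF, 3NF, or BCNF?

Candidate key: {A, B}. Prime attributes: {A, B}.
D → E: {D}⁺ = {D, E}, which is not all of the attributes, so the left side is not a superkey — BCNF is violated.
D → E determines the non-prime attribute {E} from a non-superkey — 3NF is violated.
No proper subset of a key has a non-prime attribute in its closure, so there is no partial dependency; 2NF holds.

2NF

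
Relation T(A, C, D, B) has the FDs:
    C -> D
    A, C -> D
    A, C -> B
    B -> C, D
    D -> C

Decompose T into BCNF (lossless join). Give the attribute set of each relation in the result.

{A, B}; {B, C}; {C, D}

Candidate keys of the original relation: {A, B}, {A, C}, {A, D}.
{A, B, C, D}: {C} determines {C, D} here but is not a superkey — split on C -> D, giving {C, D} and {A, B, C}.
{C, D} has no BCNF violation.
{A, B, C}: {B} determines {B, C} here but is not a superkey — split on B -> C, giving {B, C} and {A, B}.
{B, C} has no BCNF violation.
{A, B} has no BCNF violation.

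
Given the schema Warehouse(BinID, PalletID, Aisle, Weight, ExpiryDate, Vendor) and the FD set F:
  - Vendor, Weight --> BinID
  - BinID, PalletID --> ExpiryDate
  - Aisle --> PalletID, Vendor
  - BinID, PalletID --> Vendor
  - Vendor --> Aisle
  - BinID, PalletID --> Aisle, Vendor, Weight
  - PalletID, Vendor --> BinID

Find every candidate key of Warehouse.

{Aisle}, {BinID, PalletID}, {Vendor}

{Aisle}⁺ = {Aisle, BinID, ExpiryDate, PalletID, Vendor, Weight} — all of the relation — so {Aisle} is a candidate key.
{Vendor}⁺ = {Aisle, BinID, ExpiryDate, PalletID, Vendor, Weight} — all of the relation — so {Vendor} is a candidate key.
{BinID, PalletID}⁺ = {Aisle, BinID, ExpiryDate, PalletID, Vendor, Weight} — all of the relation — so {BinID, PalletID} is a candidate key.
No proper subset of any of these is a key, and no other minimal superkey exists.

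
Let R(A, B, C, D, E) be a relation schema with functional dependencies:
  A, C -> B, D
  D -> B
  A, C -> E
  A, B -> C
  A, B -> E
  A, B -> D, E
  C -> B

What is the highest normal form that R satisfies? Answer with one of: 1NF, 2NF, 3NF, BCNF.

3NF

Candidate keys: {A, B}, {A, C}, {A, D}. Prime attributes: {A, B, C, D}.
D -> B: {D}⁺ = {B, D}, which is not all of the attributes, so the left side is not a superkey — BCNF is violated.
Since {B} ⊆ prime attributes and every other non-superkey FD also has a prime right side, the schema is in 3NF.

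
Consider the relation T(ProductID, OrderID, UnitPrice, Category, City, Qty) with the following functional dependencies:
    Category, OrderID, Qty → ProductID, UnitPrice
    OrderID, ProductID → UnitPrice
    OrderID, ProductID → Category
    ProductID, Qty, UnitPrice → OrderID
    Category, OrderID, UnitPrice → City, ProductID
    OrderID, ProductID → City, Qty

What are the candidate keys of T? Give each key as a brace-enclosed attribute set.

{OrderID, ProductID}⁺ = {Category, City, OrderID, ProductID, Qty, UnitPrice}, which is every attribute, so {OrderID, ProductID} is a candidate key.
{Category, OrderID, Qty}⁺ = {Category, City, OrderID, ProductID, Qty, UnitPrice}, which is every attribute, so {Category, OrderID, Qty} is a candidate key.
{Category, OrderID, UnitPrice}⁺ = {Category, City, OrderID, ProductID, Qty, UnitPrice}, which is every attribute, so {Category, OrderID, UnitPrice} is a candidate key.
{ProductID, Qty, UnitPrice}⁺ = {Category, City, OrderID, ProductID, Qty, UnitPrice}, which is every attribute, so {ProductID, Qty, UnitPrice} is a candidate key.
Any other superkey properly contains one of these, so there are no further candidate keys.

{Category, OrderID, Qty}, {Category, OrderID, UnitPrice}, {OrderID, ProductID}, {ProductID, Qty, UnitPrice}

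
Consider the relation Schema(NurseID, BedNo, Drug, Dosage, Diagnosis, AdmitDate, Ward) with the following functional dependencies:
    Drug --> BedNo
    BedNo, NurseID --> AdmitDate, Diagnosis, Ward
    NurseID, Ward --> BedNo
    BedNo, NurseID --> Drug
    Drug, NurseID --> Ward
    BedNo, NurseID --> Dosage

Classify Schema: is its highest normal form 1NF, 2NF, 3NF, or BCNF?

3NF

Candidate keys: {BedNo, NurseID}, {Drug, NurseID}, {NurseID, Ward}. Prime attributes: {BedNo, Drug, NurseID, Ward}.
Drug --> BedNo: {Drug}⁺ = {BedNo, Drug}, which is not all of the attributes, so the left side is not a superkey — BCNF is violated.
Since {BedNo} ⊆ prime attributes and every other non-superkey FD also has a prime right side, the schema is in 3NF.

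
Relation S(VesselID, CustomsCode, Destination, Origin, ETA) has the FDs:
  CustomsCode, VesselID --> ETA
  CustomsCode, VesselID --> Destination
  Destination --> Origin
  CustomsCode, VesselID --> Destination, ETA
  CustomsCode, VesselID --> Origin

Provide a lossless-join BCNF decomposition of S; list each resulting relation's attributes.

{CustomsCode, Destination, ETA, VesselID}; {Destination, Origin}

Candidate key of the original relation: {CustomsCode, VesselID}.
In {CustomsCode, Destination, ETA, Origin, VesselID}, {Destination} is not a superkey ({Destination}⁺ restricted to this set is {Destination, Origin}), so split on Destination --> Origin into {Destination, Origin} and {CustomsCode, Destination, ETA, VesselID}.
{Destination, Origin} is in BCNF.
{CustomsCode, Destination, ETA, VesselID} is in BCNF.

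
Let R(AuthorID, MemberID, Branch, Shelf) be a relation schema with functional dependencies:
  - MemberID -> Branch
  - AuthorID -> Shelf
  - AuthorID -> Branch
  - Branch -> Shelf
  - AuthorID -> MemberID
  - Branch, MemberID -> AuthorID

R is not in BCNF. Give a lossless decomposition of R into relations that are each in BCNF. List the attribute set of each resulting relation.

Candidate keys of the original relation: {AuthorID}, {MemberID}.
In {AuthorID, Branch, MemberID, Shelf}, {Branch} is not a superkey ({Branch}⁺ restricted to this set is {Branch, Shelf}), so split on Branch -> Shelf into {Branch, Shelf} and {AuthorID, Branch, MemberID}.
{Branch, Shelf}: every determinant is a superkey — BCNF.
{AuthorID, Branch, MemberID}: every determinant is a superkey — BCNF.

{AuthorID, Branch, MemberID}; {Branch, Shelf}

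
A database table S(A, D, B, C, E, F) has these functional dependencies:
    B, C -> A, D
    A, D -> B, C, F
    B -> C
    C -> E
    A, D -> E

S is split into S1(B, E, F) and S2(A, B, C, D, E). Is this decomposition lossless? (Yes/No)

Common attributes: {B, E}; their closure is {A, B, C, D, E, F}.
Since S1 ⊆ {A, B, C, D, E, F}, the intersection is a superkey of S1; the decomposition is lossless.

Yes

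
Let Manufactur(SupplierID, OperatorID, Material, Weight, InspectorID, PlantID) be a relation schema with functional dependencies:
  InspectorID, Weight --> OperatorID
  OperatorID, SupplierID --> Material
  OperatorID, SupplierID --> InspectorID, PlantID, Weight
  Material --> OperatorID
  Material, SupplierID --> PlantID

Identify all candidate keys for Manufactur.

{InspectorID, SupplierID, Weight}, {Material, SupplierID}, {OperatorID, SupplierID}

{SupplierID} never appears on the right of any FD, so every key must include it.
{Material, SupplierID}⁺ = {InspectorID, Material, OperatorID, PlantID, SupplierID, Weight} — all of the relation — so {Material, SupplierID} is a candidate key.
{OperatorID, SupplierID}⁺ = {InspectorID, Material, OperatorID, PlantID, SupplierID, Weight} — all of the relation — so {OperatorID, SupplierID} is a candidate key.
{InspectorID, SupplierID, Weight}⁺ = {InspectorID, Material, OperatorID, PlantID, SupplierID, Weight} — all of the relation — so {InspectorID, SupplierID, Weight} is a candidate key.
No proper subset of any of these is a key, and no other minimal superkey exists.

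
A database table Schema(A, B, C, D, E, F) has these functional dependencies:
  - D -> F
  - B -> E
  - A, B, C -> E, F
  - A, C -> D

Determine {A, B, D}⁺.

Start with {A, B, D}.
D -> F applies; add {F} → now {A, B, D, F}.
B -> E applies; add {E} → now {A, B, D, E, F}.
No further FD applies.

{A, B, D, E, F}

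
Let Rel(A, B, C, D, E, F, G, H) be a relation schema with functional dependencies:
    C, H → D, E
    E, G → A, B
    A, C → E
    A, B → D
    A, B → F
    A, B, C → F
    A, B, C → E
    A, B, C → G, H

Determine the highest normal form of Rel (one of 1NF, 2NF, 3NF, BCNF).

1NF

Candidate keys: {A, B, C}, {A, C, G}, {C, E, G}, {C, G, H}. Prime attributes: {A, B, C, E, G, H}.
For C, H → D, E we have {C, H}⁺ = {C, D, E, H}; {C, H} is not a superkey, so BCNF fails.
C, H → D, E has non-prime {D} on the right and a non-superkey on the left, so 3NF fails.
{A, B} is a proper subset of the key {A, B, C}, and {A, B}⁺ contains the non-prime attributes {D, F} — a partial dependency, so 2NF is violated.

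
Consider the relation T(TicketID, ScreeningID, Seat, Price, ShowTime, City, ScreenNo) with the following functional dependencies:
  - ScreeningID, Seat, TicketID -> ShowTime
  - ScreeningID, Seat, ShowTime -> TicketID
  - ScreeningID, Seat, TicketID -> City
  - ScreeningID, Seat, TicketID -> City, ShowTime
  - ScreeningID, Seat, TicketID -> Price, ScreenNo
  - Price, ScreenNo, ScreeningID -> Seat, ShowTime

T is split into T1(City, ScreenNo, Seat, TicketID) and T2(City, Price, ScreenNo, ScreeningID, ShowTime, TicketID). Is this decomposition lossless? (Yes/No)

The shared attributes are {City, ScreenNo, TicketID} and {City, ScreenNo, TicketID}⁺ = {City, ScreenNo, TicketID}.
The closure covers neither T1 nor T2 entirely; the join is not lossless.

No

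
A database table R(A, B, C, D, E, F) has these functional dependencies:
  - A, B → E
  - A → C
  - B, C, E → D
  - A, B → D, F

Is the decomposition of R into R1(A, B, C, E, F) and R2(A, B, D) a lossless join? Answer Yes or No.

Common attributes: {A, B}; their closure is {A, B, C, D, E, F}.
R1 is contained in that closure, so R1 ∩ R2 → R1 holds and the join is lossless.

Yes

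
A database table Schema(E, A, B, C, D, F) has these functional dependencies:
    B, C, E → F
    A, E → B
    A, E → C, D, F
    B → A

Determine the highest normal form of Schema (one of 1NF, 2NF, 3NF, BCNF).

Candidate keys: {A, E}, {B, E}. Prime attributes: {A, B, E}.
B → A: {B}⁺ = {A, B}, which is not all of the attributes, so the left side is not a superkey — BCNF is violated.
Its right-hand attributes {A} are all prime, as are those of every other non-superkey FD — the relation is in 3NF.

3NF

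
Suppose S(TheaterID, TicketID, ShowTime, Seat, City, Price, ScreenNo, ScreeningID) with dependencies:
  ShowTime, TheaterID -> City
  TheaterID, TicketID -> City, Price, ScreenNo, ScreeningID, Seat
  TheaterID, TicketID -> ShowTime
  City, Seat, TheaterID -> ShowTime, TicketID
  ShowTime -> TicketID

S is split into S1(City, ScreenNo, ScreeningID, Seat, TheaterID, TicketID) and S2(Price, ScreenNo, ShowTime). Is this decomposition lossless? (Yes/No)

No

S1 ∩ S2 = {ScreenNo}; its closure under F is {ScreenNo}.
The closure covers neither S1 nor S2 entirely; the join is not lossless.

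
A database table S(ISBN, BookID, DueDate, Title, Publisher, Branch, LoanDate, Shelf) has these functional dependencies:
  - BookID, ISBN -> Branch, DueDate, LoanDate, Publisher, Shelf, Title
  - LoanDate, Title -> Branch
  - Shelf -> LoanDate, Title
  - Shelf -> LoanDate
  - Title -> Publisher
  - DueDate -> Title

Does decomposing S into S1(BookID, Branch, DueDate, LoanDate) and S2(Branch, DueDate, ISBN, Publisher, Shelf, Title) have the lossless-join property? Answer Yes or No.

S1 ∩ S2 = {Branch, DueDate}; its closure under F is {Branch, DueDate, Publisher, Title}.
The closure covers neither S1 nor S2 entirely; the join is not lossless.

No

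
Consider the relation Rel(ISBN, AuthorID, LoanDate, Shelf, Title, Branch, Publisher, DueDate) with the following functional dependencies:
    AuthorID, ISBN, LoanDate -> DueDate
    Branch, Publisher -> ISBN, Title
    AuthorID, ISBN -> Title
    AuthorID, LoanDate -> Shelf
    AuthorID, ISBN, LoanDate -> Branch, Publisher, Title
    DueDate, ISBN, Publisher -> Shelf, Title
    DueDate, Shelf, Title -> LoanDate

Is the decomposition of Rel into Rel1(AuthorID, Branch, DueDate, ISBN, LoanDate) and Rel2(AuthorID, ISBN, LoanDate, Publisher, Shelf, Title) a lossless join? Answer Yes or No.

The shared attributes are {AuthorID, ISBN, LoanDate} and {AuthorID, ISBN, LoanDate}⁺ = {AuthorID, Branch, DueDate, ISBN, LoanDate, Publisher, Shelf, Title}.
This includes all of Rel1, so the common attributes are a superkey of Rel1 — the join is lossless.

Yes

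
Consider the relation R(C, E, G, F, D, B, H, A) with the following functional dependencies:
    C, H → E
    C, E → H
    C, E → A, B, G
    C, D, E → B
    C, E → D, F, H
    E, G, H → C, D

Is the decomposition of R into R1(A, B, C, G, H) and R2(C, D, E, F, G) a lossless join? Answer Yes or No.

No

The shared attributes are {C, G} and {C, G}⁺ = {C, G}.
The closure covers neither R1 nor R2 entirely; the join is not lossless.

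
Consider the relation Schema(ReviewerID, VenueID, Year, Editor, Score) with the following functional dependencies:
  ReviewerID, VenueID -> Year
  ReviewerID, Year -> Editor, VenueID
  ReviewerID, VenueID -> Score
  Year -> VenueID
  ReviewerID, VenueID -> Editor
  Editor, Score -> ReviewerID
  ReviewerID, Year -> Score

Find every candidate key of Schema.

{ReviewerID, VenueID} is a candidate key since {ReviewerID, VenueID}⁺ = {Editor, ReviewerID, Score, VenueID, Year} covers every attribute.
{ReviewerID, Year} is a candidate key since {ReviewerID, Year}⁺ = {Editor, ReviewerID, Score, VenueID, Year} covers every attribute.
{Editor, Score, VenueID} is a candidate key since {Editor, Score, VenueID}⁺ = {Editor, ReviewerID, Score, VenueID, Year} covers every attribute.
{Editor, Score, Year} is a candidate key since {Editor, Score, Year}⁺ = {Editor, ReviewerID, Score, VenueID, Year} covers every attribute.
These are minimal and exhaustive — every other superkey contains one of them.

{Editor, Score, VenueID}, {Editor, Score, Year}, {ReviewerID, VenueID}, {ReviewerID, Year}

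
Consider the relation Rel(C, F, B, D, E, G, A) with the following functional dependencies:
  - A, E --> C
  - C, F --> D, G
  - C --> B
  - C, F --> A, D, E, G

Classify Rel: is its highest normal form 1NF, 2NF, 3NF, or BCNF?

Candidate keys: {A, E, F}, {C, F}. Prime attributes: {A, C, E, F}.
For A, E --> C we have {A, E}⁺ = {A, B, C, E}; {A, E} is not a superkey, so BCNF fails.
C --> B determines the non-prime attribute {B} from a non-superkey — 3NF is violated.
Since {C} ⊂ {C, F} and {C}⁺ ⊇ {B} with {B} non-prime, there is a partial dependency; 2NF fails.

1NF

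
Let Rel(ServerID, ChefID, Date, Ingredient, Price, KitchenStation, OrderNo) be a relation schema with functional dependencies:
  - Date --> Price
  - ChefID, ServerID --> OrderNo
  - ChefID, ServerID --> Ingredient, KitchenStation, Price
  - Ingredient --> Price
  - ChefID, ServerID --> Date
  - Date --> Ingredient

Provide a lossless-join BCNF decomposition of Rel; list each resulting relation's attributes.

{ChefID, Date, KitchenStation, OrderNo, ServerID}; {Date, Ingredient}; {Ingredient, Price}

Candidate key of the original relation: {ChefID, ServerID}.
Within {ChefID, Date, Ingredient, KitchenStation, OrderNo, Price, ServerID}: {Date}⁺ ∩ {ChefID, Date, Ingredient, KitchenStation, OrderNo, Price, ServerID} = {Date, Ingredient, Price}, not the whole set, so Date --> Ingredient, Price violates BCNF; decompose into {Date, Ingredient, Price} and {ChefID, Date, KitchenStation, OrderNo, ServerID}.
Within {Date, Ingredient, Price}: {Ingredient}⁺ ∩ {Date, Ingredient, Price} = {Ingredient, Price}, not the whole set, so Ingredient --> Price violates BCNF; decompose into {Ingredient, Price} and {Date, Ingredient}.
{Ingredient, Price} is in BCNF.
{Date, Ingredient} is in BCNF.
{ChefID, Date, KitchenStation, OrderNo, ServerID} is in BCNF.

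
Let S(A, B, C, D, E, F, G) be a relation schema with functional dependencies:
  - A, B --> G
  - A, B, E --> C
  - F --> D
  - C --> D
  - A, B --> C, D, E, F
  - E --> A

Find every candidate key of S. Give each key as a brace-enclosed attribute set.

{A, B}, {B, E}

Attributes never on any right-hand side: {B} — every candidate key must contain it.
{A, B}⁺ = {A, B, C, D, E, F, G} — all of the relation — so {A, B} is a candidate key.
{B, E}⁺ = {A, B, C, D, E, F, G} — all of the relation — so {B, E} is a candidate key.
Any other superkey properly contains one of these, so there are no further candidate keys.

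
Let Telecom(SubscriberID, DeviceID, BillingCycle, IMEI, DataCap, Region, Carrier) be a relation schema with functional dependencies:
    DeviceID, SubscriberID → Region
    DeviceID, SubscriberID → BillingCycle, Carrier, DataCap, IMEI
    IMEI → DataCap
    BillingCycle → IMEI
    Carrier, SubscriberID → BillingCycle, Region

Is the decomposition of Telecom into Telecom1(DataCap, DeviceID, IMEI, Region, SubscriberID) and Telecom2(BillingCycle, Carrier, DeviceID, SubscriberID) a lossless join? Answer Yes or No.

Yes

Common attributes: {DeviceID, SubscriberID}; their closure is {BillingCycle, Carrier, DataCap, DeviceID, IMEI, Region, SubscriberID}.
Telecom1 is contained in that closure, so Telecom1 ∩ Telecom2 → Telecom1 holds and the join is lossless.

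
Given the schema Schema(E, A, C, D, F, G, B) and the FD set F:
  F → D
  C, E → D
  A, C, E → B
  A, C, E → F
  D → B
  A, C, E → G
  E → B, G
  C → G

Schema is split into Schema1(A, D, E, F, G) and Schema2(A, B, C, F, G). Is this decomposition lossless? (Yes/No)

No

Common attributes: {A, F, G}; their closure is {A, B, D, F, G}.
The closure covers neither Schema1 nor Schema2 entirely; the join is not lossless.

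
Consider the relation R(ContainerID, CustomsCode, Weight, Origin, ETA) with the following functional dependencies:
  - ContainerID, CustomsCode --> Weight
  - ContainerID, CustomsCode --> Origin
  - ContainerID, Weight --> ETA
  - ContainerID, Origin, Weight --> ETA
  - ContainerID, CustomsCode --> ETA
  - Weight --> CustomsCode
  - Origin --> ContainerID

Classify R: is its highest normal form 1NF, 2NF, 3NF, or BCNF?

3NF

Candidate keys: {ContainerID, CustomsCode}, {ContainerID, Weight}, {CustomsCode, Origin}, {Origin, Weight}. Prime attributes: {ContainerID, CustomsCode, Origin, Weight}.
Weight --> CustomsCode breaks BCNF: {Weight}⁺ = {CustomsCode, Weight}, so {Weight} is not a superkey.
But every attribute on its right side ({CustomsCode}) is prime, and the same holds for every other non-superkey FD, so 3NF still holds.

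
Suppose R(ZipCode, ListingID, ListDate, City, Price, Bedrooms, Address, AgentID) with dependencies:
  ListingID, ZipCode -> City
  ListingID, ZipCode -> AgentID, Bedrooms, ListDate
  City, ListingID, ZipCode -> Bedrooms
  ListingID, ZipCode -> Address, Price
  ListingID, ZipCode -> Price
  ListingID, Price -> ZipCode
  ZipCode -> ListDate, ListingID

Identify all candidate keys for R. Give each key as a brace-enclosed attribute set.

{ListingID, Price}, {ZipCode}

{ZipCode}⁺ = {Address, AgentID, Bedrooms, City, ListDate, ListingID, Price, ZipCode}, which is every attribute, so {ZipCode} is a candidate key.
{ListingID, Price}⁺ = {Address, AgentID, Bedrooms, City, ListDate, ListingID, Price, ZipCode}, which is every attribute, so {ListingID, Price} is a candidate key.
These are minimal and exhaustive — every other superkey contains one of them.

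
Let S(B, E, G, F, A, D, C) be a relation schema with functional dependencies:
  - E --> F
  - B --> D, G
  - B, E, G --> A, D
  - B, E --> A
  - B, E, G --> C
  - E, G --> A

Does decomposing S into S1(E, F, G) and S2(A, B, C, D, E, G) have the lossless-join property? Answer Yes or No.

Common attributes: {E, G}; their closure is {A, E, F, G}.
S1 is contained in that closure, so S1 ∩ S2 --> S1 holds and the join is lossless.

Yes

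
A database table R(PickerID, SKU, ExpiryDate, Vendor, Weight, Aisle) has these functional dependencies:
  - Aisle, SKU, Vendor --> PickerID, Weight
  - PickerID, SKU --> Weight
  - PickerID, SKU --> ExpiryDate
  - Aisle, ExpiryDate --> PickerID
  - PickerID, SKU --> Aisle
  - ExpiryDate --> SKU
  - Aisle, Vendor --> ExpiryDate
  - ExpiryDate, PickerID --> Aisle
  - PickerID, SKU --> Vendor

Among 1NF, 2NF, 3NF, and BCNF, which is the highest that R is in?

Candidate keys: {Aisle, ExpiryDate}, {Aisle, Vendor}, {ExpiryDate, PickerID}, {PickerID, SKU}. Prime attributes: {Aisle, ExpiryDate, PickerID, SKU, Vendor}.
ExpiryDate --> SKU breaks BCNF: {ExpiryDate}⁺ = {ExpiryDate, SKU}, so {ExpiryDate} is not a superkey.
Since {SKU} ⊆ prime attributes and every other non-superkey FD also has a prime right side, the schema is in 3NF.

3NF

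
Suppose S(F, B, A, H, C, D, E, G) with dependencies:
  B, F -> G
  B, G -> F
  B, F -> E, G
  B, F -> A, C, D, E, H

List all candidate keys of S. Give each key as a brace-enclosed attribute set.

{B, F}, {B, G}

Attributes never on any right-hand side: {B} — every candidate key must contain it.
{B, F} is a candidate key since {B, F}⁺ = {A, B, C, D, E, F, G, H} covers every attribute.
{B, G} is a candidate key since {B, G}⁺ = {A, B, C, D, E, F, G, H} covers every attribute.
Any other superkey properly contains one of these, so there are no further candidate keys.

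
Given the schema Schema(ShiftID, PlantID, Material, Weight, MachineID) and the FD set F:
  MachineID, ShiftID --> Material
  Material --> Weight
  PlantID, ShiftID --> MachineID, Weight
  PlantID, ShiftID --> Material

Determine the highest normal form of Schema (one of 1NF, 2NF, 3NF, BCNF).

Candidate key: {PlantID, ShiftID}. Prime attributes: {PlantID, ShiftID}.
MachineID, ShiftID --> Material breaks BCNF: {MachineID, ShiftID}⁺ = {MachineID, Material, ShiftID, Weight}, so {MachineID, ShiftID} is not a superkey.
MachineID, ShiftID --> Material has non-prime {Material} on the right and a non-superkey on the left, so 3NF fails.
Checking every proper subset of each key, none determines a non-prime attribute — 2NF is satisfied.

2NF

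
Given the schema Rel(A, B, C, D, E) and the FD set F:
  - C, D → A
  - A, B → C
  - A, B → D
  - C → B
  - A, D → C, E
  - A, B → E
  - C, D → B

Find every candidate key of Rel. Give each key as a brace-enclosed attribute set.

{A, B}, {A, C}, {A, D}, {C, D}

{A, B}⁺ = {A, B, C, D, E} — all of the relation — so {A, B} is a candidate key.
{A, C}⁺ = {A, B, C, D, E} — all of the relation — so {A, C} is a candidate key.
{A, D}⁺ = {A, B, C, D, E} — all of the relation — so {A, D} is a candidate key.
{C, D}⁺ = {A, B, C, D, E} — all of the relation — so {C, D} is a candidate key.
These are minimal and exhaustive — every other superkey contains one of them.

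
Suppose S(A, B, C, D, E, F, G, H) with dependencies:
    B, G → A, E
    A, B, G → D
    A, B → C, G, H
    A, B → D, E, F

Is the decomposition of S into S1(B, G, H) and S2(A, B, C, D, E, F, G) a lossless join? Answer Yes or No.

Yes

S1 ∩ S2 = {B, G}; its closure under F is {A, B, C, D, E, F, G, H}.
This includes all of S1, so the common attributes are a superkey of S1 — the join is lossless.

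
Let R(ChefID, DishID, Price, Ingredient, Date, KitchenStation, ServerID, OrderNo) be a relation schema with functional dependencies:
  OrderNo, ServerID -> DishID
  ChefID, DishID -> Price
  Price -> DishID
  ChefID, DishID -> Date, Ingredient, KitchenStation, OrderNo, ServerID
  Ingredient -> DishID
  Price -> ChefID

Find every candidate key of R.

{Price}⁺ = {ChefID, Date, DishID, Ingredient, KitchenStation, OrderNo, Price, ServerID} — all of the relation — so {Price} is a candidate key.
{ChefID, DishID}⁺ = {ChefID, Date, DishID, Ingredient, KitchenStation, OrderNo, Price, ServerID} — all of the relation — so {ChefID, DishID} is a candidate key.
{ChefID, Ingredient}⁺ = {ChefID, Date, DishID, Ingredient, KitchenStation, OrderNo, Price, ServerID} — all of the relation — so {ChefID, Ingredient} is a candidate key.
{ChefID, OrderNo, ServerID}⁺ = {ChefID, Date, DishID, Ingredient, KitchenStation, OrderNo, Price, ServerID} — all of the relation — so {ChefID, OrderNo, ServerID} is a candidate key.
No proper subset of any of these is a key, and no other minimal superkey exists.

{ChefID, DishID}, {ChefID, Ingredient}, {ChefID, OrderNo, ServerID}, {Price}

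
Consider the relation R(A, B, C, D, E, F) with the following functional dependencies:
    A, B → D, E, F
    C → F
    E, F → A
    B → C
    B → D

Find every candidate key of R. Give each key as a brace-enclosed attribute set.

Attributes never on any right-hand side: {B} — every candidate key must contain it.
Closure of {A, B} is {A, B, C, D, E, F}, the whole schema; {A, B} is a candidate key.
Closure of {B, E} is {A, B, C, D, E, F}, the whole schema; {B, E} is a candidate key.
These are minimal and exhaustive — every other superkey contains one of them.

{A, B}, {B, E}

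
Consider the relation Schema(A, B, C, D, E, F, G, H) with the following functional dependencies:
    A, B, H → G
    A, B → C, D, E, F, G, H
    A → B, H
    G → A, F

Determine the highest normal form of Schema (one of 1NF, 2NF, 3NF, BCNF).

Candidate keys: {A}, {G}. Prime attributes: {A, G}.
Each dependency's left side is a superkey — BCNF holds.

BCNF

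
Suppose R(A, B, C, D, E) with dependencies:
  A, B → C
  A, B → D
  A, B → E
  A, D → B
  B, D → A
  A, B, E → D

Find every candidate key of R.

{A, B}, {A, D}, {B, D}

Closure of {A, B} is {A, B, C, D, E}, the whole schema; {A, B} is a candidate key.
Closure of {A, D} is {A, B, C, D, E}, the whole schema; {A, D} is a candidate key.
Closure of {B, D} is {A, B, C, D, E}, the whole schema; {B, D} is a candidate key.
Any other superkey properly contains one of these, so there are no further candidate keys.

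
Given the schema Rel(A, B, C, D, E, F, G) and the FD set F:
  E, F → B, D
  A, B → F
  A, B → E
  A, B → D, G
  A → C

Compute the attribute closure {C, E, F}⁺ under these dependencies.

{B, C, D, E, F}

Start with {C, E, F}.
E, F → B, D applies; add {B, D} → now {B, C, D, E, F}.
No further FD applies.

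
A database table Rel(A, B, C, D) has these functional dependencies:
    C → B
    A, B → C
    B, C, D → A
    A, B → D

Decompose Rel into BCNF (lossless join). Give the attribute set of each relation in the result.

{A, C, D}; {B, C}

Candidate keys of the original relation: {A, B}, {A, C}, {C, D}.
In {A, B, C, D}, {C} is not a superkey ({C}⁺ restricted to this set is {B, C}), so split on C → B into {B, C} and {A, C, D}.
{B, C} is in BCNF.
{A, C, D} is in BCNF.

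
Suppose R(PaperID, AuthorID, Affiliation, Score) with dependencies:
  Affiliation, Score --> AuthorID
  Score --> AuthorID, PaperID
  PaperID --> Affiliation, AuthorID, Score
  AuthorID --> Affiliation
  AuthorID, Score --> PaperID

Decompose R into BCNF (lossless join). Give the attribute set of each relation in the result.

Candidate keys of the original relation: {PaperID}, {Score}.
In {Affiliation, AuthorID, PaperID, Score}, {AuthorID} is not a superkey ({AuthorID}⁺ restricted to this set is {Affiliation, AuthorID}), so split on AuthorID --> Affiliation into {Affiliation, AuthorID} and {AuthorID, PaperID, Score}.
{Affiliation, AuthorID}: every determinant is a superkey — BCNF.
{AuthorID, PaperID, Score}: every determinant is a superkey — BCNF.

{Affiliation, AuthorID}; {AuthorID, PaperID, Score}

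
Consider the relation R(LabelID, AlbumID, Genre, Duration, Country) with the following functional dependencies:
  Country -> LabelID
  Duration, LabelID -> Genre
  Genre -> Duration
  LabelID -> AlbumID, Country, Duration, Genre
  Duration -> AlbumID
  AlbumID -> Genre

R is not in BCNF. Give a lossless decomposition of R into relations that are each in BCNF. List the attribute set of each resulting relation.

{AlbumID, Duration, Genre}; {Country, Genre, LabelID}

Candidate keys of the original relation: {Country}, {LabelID}.
In {AlbumID, Country, Duration, Genre, LabelID}, {Genre} is not a superkey ({Genre}⁺ restricted to this set is {AlbumID, Duration, Genre}), so split on Genre -> AlbumID, Duration into {AlbumID, Duration, Genre} and {Country, Genre, LabelID}.
{AlbumID, Duration, Genre} has no BCNF violation.
{Country, Genre, LabelID} has no BCNF violation.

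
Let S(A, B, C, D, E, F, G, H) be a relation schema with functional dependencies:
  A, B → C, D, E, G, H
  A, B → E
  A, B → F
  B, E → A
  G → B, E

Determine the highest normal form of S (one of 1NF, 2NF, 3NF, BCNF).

Candidate keys: {A, B}, {B, E}, {G}. Prime attributes: {A, B, E, G}.
The left-hand side of every FD is a superkey, so BCNF is satisfied.

BCNF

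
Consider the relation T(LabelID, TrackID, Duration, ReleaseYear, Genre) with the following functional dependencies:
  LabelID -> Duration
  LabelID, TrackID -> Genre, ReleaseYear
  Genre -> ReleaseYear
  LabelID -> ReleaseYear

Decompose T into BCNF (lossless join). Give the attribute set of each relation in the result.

{Duration, LabelID, ReleaseYear}; {Genre, LabelID, TrackID}

Candidate key of the original relation: {LabelID, TrackID}.
{Duration, Genre, LabelID, ReleaseYear, TrackID}: {LabelID} determines {Duration, LabelID, ReleaseYear} here but is not a superkey — split on LabelID -> Duration, ReleaseYear, giving {Duration, LabelID, ReleaseYear} and {Genre, LabelID, TrackID}.
{Duration, LabelID, ReleaseYear} is in BCNF.
{Genre, LabelID, TrackID} is in BCNF.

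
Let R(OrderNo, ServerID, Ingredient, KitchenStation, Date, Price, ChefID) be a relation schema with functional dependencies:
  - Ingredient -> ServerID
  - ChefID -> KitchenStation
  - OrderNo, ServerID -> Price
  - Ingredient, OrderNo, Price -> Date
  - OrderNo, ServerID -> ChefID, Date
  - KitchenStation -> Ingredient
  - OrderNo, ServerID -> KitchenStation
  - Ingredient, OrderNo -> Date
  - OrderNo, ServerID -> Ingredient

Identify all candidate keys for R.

{ChefID, OrderNo}, {Ingredient, OrderNo}, {KitchenStation, OrderNo}, {OrderNo, ServerID}

Attributes never on any right-hand side: {OrderNo} — every candidate key must contain it.
{ChefID, OrderNo}⁺ = {ChefID, Date, Ingredient, KitchenStation, OrderNo, Price, ServerID}, which is every attribute, so {ChefID, OrderNo} is a candidate key.
{Ingredient, OrderNo}⁺ = {ChefID, Date, Ingredient, KitchenStation, OrderNo, Price, ServerID}, which is every attribute, so {Ingredient, OrderNo} is a candidate key.
{KitchenStation, OrderNo}⁺ = {ChefID, Date, Ingredient, KitchenStation, OrderNo, Price, ServerID}, which is every attribute, so {KitchenStation, OrderNo} is a candidate key.
{OrderNo, ServerID}⁺ = {ChefID, Date, Ingredient, KitchenStation, OrderNo, Price, ServerID}, which is every attribute, so {OrderNo, ServerID} is a candidate key.
These are minimal and exhaustive — every other superkey contains one of them.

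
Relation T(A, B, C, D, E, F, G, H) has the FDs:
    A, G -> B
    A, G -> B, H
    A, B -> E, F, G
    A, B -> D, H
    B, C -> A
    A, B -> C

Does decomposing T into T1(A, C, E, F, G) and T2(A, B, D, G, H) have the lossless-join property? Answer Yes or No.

T1 ∩ T2 = {A, G}; its closure under F is {A, B, C, D, E, F, G, H}.
T1 is contained in that closure, so T1 ∩ T2 -> T1 holds and the join is lossless.

Yes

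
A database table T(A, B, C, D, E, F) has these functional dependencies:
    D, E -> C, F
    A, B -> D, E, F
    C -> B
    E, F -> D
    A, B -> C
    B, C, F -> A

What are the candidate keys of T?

{A, B}⁺ = {A, B, C, D, E, F} — all of the relation — so {A, B} is a candidate key.
{A, C}⁺ = {A, B, C, D, E, F} — all of the relation — so {A, C} is a candidate key.
{C, F}⁺ = {A, B, C, D, E, F} — all of the relation — so {C, F} is a candidate key.
{D, E}⁺ = {A, B, C, D, E, F} — all of the relation — so {D, E} is a candidate key.
{E, F}⁺ = {A, B, C, D, E, F} — all of the relation — so {E, F} is a candidate key.
These are minimal and exhaustive — every other superkey contains one of them.

{A, B}, {A, C}, {C, F}, {D, E}, {E, F}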